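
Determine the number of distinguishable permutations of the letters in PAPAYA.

60

Letter multiplicities in PAPAYA: A×3, P×2, Y×1.
Dividing 6! = 720 by 3!·2! = 12 for the repeated letters gives 60.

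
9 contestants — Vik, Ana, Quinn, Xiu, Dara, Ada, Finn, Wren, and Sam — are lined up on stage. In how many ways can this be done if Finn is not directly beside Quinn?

There are 9! = 362880 arrangements in all. If Finn and Quinn are adjacent, merging them into one block gives 2·(8)! = 80640 arrangements.
So 362880 − 80640 = 282240 arrangements keep them apart.

282240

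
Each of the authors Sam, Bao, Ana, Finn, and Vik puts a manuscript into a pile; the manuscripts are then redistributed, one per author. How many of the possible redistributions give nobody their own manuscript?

Let Aᵢ be the assignments in which author i gets their own manuscript. We want the size of the complement of A₁∪…∪A_5.
By inclusion–exclusion this is Σ_{j=0}^{5} (−1)^j C(5,j)·(5−j)!.
Computing: 120 − 120 + 60 − 20 + 5 − 1 = 44.

44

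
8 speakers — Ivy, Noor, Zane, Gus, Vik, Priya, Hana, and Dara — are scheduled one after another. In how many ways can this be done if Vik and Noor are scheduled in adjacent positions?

Place the 6 others and the Vik-Noor pair as 7 objects in a line; the pair has 2 internal arrangements.
So the count is 2·(7)! = 10080.

10080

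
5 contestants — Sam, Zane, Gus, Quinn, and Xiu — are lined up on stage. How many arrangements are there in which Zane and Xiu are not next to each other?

72

There are 5! = 120 arrangements in all. If Zane and Xiu are adjacent, merging them into one block gives 2·(4)! = 48 arrangements.
So 120 − 48 = 72 arrangements keep them apart.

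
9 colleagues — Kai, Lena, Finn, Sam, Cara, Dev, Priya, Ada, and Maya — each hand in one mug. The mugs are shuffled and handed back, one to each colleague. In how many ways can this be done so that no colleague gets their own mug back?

133496

This is the derangement count D_9: permutations of 9 items with no fixed point.
By inclusion–exclusion this is Σ_{j=0}^{9} (−1)^j C(9,j)·(9−j)!.
Computing: 362880 − 362880 + 181440 − 60480 + 15120 − 3024 + 504 − 72 + 9 − 1 = 133496.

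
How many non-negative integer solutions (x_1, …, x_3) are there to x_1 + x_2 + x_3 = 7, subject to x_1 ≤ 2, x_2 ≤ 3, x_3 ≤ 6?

Ignoring the caps, the number of non-negative solutions to x_1+…+x_3 = 7 is C(9,2) = 36.
Subtract solutions that violate a single cap (substitute x_i' = x_i − (cap_i+1)): x_1 ≥ 3 gives C(6,2) = 15; x_2 ≥ 4 gives C(5,2) = 10; x_3 ≥ 7 gives C(2,2) = 1. Together 26.
Add back pairs where two caps are both exceeded: 1 + 0 + 0 = 1.
By inclusion–exclusion the count is 36 − 26 + 1 = 11.

11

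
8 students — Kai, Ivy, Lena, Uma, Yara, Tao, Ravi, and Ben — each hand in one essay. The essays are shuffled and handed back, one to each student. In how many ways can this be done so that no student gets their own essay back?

14833

This is the derangement count D_8: permutations of 8 items with no fixed point.
By inclusion–exclusion this is Σ_{j=0}^{8} (−1)^j C(8,j)·(8−j)!.
Computing: 40320 − 40320 + 20160 − 6720 + 1680 − 336 + 56 − 8 + 1 = 14833.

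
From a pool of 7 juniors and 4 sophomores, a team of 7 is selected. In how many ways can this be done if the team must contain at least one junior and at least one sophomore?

With no constraint there are C(11,7) = 330 possible selections.
Subtract selections that omit an entire group: no juniors → C(4,7) = 0; no sophomores → C(7,7) = 1.
Both groups omitted at once is impossible, so 330 − 1 = 329.

329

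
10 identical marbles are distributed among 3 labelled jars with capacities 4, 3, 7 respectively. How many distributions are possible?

14

Ignoring the caps, the number of non-negative solutions to x_1+…+x_3 = 10 is C(12,2) = 66.
Subtract solutions that violate a single cap (substitute x_i' = x_i − (cap_i+1)): x_1 ≥ 5 gives C(7,2) = 21; x_2 ≥ 4 gives C(8,2) = 28; x_3 ≥ 8 gives C(4,2) = 6. Together 55.
Add back pairs where two caps are both exceeded: 3 + 0 + 0 = 3.
By inclusion–exclusion the count is 66 − 55 + 3 = 14.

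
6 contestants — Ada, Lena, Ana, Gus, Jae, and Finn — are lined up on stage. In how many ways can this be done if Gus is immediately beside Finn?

240

Place the 4 others and the Gus-Finn pair as 5 objects in a line; the pair has 2 internal arrangements.
So the count is 2·(5)! = 240.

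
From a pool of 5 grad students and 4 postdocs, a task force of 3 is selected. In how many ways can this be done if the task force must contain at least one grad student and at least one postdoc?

Unrestricted: C(9,3) = 84 ways to pick any 3 of the 9.
Subtract selections that omit an entire group: no grad students → C(4,3) = 4; no postdocs → C(5,3) = 10.
Both groups omitted at once is impossible, so 84 − 14 = 70.

70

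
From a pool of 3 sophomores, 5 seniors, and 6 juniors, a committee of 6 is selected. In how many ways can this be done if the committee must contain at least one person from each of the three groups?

Unrestricted: C(14,6) = 3003 ways to pick any 6 of the 14.
Selections missing a whole group: no sophomores → C(11,6) = 462; no seniors → C(9,6) = 84; no juniors → C(8,6) = 28.
Add back selections omitting two groups (i.e. drawn from a single group): C(3,6) + C(5,6) + C(6,6) = 1.
By inclusion–exclusion: 3003 − 574 + 1 = 2430.

2430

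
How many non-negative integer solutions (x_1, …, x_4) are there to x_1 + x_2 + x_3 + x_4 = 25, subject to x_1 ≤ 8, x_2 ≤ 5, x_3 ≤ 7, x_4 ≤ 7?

10

By stars and bars, unrestricted non-negative solutions to x_1+…+x_4 = 25 number C(25+3,3) = 3276.
Subtract solutions that violate a single cap (substitute x_i' = x_i − (cap_i+1)): x_1 ≥ 9 gives C(19,3) = 969; x_2 ≥ 6 gives C(22,3) = 1540; x_3 ≥ 8 gives C(20,3) = 1140; x_4 ≥ 8 gives C(20,3) = 1140. Together 4789.
Add back pairs where two caps are both exceeded: 286 + 165 + 165 + 364 + 364 + 220 = 1564.
Subtract triples: 10 + 10 + 1 + 20 = 41.
By inclusion–exclusion the count is 3276 − 4789 + 1564 − 41 = 10.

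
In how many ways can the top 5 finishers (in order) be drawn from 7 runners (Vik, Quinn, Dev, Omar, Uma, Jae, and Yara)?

This is an ordered selection of 5 from 7: P(7,5).
That gives 7 × 6 × 5 × 4 × 3 = 2520.

2520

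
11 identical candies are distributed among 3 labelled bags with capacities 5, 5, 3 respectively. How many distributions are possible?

Without the upper bounds there are C(13,2) = 78 ways to split 11 among 3 bags.
Subtract solutions that violate a single cap (substitute x_i' = x_i − (cap_i+1)): x_1 ≥ 6 gives C(7,2) = 21; x_2 ≥ 6 gives C(7,2) = 21; x_3 ≥ 4 gives C(9,2) = 36. Together 78.
Add back pairs where two caps are both exceeded: 0 + 3 + 3 = 6.
By inclusion–exclusion the count is 78 − 78 + 6 = 6.

6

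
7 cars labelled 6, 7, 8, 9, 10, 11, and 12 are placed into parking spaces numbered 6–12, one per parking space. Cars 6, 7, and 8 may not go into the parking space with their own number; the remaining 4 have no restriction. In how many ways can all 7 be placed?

3216

Let Aᵢ (for i ∈ {6, 7, 8}) be the placements that put car i in its forbidden parking space. Any j of these fix j positions, leaving (7−j)! ways to fill the rest, and there are C(3,j) ways to pick which j.
By inclusion–exclusion, the number of valid placements is Σ_{j=0}^{3} (−1)^j C(3,j)·(7−j)!.
Computing: 5040 − 2160 + 360 − 24 = 3216.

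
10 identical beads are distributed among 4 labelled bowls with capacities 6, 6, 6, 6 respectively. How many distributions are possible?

By stars and bars, unrestricted non-negative solutions to x_1+…+x_4 = 10 number C(10+3,3) = 286.
Subtract solutions that violate a single cap (substitute x_i' = x_i − (cap_i+1)): x_1 ≥ 7 gives C(6,3) = 20; x_2 ≥ 7 gives C(6,3) = 20; x_3 ≥ 7 gives C(6,3) = 20; x_4 ≥ 7 gives C(6,3) = 20. Together 80.
No two caps can be exceeded simultaneously, so the pair terms are all 0.
By inclusion–exclusion the count is 286 − 80 + 0 = 206.

206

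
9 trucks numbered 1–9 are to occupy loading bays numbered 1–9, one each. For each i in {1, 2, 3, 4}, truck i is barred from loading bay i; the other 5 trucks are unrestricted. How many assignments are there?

229080

Let Aᵢ (for 1 ≤ i ≤ 4) be the placements that put truck i in its forbidden loading bay. Any j of these fix j positions, leaving (9−j)! ways to fill the rest, and there are C(4,j) ways to pick which j.
By inclusion–exclusion, the number of valid placements is Σ_{j=0}^{4} (−1)^j C(4,j)·(9−j)!.
Computing: 362880 − 161280 + 30240 − 2880 + 120 = 229080.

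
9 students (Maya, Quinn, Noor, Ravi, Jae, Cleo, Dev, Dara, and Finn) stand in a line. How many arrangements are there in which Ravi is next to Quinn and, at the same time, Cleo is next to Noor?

Treat {Ravi,Quinn} as one block (2 orders) and {Cleo,Noor} as another (2 orders).
That leaves 7 units to arrange: 2 × 2 × 7! = 4 × 5040 = 20160.

20160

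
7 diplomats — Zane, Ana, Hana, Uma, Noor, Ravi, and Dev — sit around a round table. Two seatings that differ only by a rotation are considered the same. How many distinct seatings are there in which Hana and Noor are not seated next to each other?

Without the restriction there are (6)! = 720 seatings.
Seatings with Hana beside Noor: treat them as a block with 2 internal orders, giving 2 × (5)! = 240.
Subtracting, 720 − 240 = 480.

480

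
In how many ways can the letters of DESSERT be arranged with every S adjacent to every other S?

Treat the 2 copies of S as a single block. The multiset to arrange is then {SS, D, E, E, R, T}, 6 items in all.
That gives (6)!/(2!) = 360 arrangements.

360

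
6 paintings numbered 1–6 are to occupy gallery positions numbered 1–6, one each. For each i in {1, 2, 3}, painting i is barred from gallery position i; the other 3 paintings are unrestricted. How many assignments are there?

426

Let Aᵢ (for i ∈ {1, 2, 3}) be the placements that put painting i in its forbidden gallery position. Any j of these fix j positions, leaving (6−j)! ways to fill the rest, and there are C(3,j) ways to pick which j.
By inclusion–exclusion, the number of valid placements is Σ_{j=0}^{3} (−1)^j C(3,j)·(6−j)!.
Computing: 720 − 360 + 72 − 6 = 426.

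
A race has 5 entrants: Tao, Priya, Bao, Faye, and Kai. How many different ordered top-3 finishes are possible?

There are 5 choices for 1st place, 4 for 2nd, and 3 for 3rd.
That gives 5 × 4 × 3 = 60.

60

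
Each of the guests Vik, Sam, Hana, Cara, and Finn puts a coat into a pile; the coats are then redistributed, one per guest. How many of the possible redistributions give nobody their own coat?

44

Count assignments avoiding every fixed point. For any j of the 5 guests fixed to their own coat, the other 5−j can be arranged in (5−j)! ways.
By inclusion–exclusion this is Σ_{j=0}^{5} (−1)^j C(5,j)·(5−j)!.
Computing: 120 − 120 + 60 − 20 + 5 − 1 = 44.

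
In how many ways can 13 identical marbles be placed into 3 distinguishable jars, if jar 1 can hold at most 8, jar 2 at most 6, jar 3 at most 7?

41

Without the upper bounds there are C(15,2) = 105 ways to split 13 among 3 jars.
Subtract solutions that violate a single cap (substitute x_i' = x_i − (cap_i+1)): x_1 ≥ 9 gives C(6,2) = 15; x_2 ≥ 7 gives C(8,2) = 28; x_3 ≥ 8 gives C(7,2) = 21. Together 64.
No two caps can be exceeded simultaneously, so the pair terms are all 0.
By inclusion–exclusion the count is 105 − 64 + 0 = 41.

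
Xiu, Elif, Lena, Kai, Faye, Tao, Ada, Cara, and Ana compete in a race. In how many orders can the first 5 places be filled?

15120

This is an ordered selection of 5 from 9: P(9,5).
That gives 9 × 8 × 7 × 6 × 5 = 15120.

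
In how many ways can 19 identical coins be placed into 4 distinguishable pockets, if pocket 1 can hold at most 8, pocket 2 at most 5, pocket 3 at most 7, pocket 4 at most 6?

Ignoring the caps, the number of non-negative solutions to x_1+…+x_4 = 19 is C(22,3) = 1540.
Subtract solutions that violate a single cap (substitute x_i' = x_i − (cap_i+1)): x_1 ≥ 9 gives C(13,3) = 286; x_2 ≥ 6 gives C(16,3) = 560; x_3 ≥ 8 gives C(14,3) = 364; x_4 ≥ 7 gives C(15,3) = 455. Together 1665.
Add back pairs where two caps are both exceeded: 35 + 10 + 20 + 56 + 84 + 35 = 240.
By inclusion–exclusion the count is 1540 − 1665 + 240 = 115.

115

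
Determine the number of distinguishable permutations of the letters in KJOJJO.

60

Letter multiplicities in KJOJJO: J×3, K×1, O×2.
So there are 6! / (3!·2!) = 60 distinguishable arrangements.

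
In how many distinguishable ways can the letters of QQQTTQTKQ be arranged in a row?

Letter multiplicities in QQQTTQTKQ: K×1, Q×5, T×3.
Dividing 9! = 362880 by 5!·3! = 720 for the repeated letters gives 504.

504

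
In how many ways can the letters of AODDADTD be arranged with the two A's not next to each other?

630

Total arrangements of AODDADTD: 8!/(4!·2!) = 840.
Arrangements with the A's together: treat AA as one letter, giving (7)!/(4!) = 210.
Subtracting, 840 − 210 = 630 arrangements keep the A's apart.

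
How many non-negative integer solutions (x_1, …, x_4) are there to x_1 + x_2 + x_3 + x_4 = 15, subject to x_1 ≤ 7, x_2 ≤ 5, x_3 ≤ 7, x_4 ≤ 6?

211

By stars and bars, unrestricted non-negative solutions to x_1+…+x_4 = 15 number C(15+3,3) = 816.
Subtract solutions that violate a single cap (substitute x_i' = x_i − (cap_i+1)): x_1 ≥ 8 gives C(10,3) = 120; x_2 ≥ 6 gives C(12,3) = 220; x_3 ≥ 8 gives C(10,3) = 120; x_4 ≥ 7 gives C(11,3) = 165. Together 625.
Add back pairs where two caps are both exceeded: 4 + 0 + 1 + 4 + 10 + 1 = 20.
By inclusion–exclusion the count is 816 − 625 + 20 = 211.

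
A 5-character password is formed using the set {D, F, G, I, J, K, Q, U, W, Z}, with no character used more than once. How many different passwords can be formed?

30240

Choose and order 5 of the 10 symbols: the first character has 10 options, the next 9, and so on down to 6.
10 × 9 × 8 × 7 × 6 = 30240.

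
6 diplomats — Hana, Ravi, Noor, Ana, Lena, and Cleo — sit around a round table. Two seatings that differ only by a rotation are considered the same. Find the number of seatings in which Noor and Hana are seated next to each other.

48

Treat {Noor, Hana} as one unit (2 internal orders) and seat the resulting 5 units around the table: (4)! circular arrangements.
So 2 × (4)! = 2 × 24 = 48.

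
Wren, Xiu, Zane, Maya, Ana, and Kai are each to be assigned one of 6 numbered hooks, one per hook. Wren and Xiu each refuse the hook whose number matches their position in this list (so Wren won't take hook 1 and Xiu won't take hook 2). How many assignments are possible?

504

Let Aᵢ (for i ∈ {1, 2}) be the placements that put person i in their forbidden hook. Any j of these fix j positions, leaving (6−j)! ways to fill the rest, and there are C(2,j) ways to pick which j.
By inclusion–exclusion, the number of valid placements is Σ_{j=0}^{2} (−1)^j C(2,j)·(6−j)!.
Computing: 720 − 240 + 24 = 504.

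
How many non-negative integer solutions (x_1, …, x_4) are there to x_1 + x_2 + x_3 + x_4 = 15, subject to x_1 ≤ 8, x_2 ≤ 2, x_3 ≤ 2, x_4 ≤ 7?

By stars and bars, unrestricted non-negative solutions to x_1+…+x_4 = 15 number C(15+3,3) = 816.
Subtract solutions that violate a single cap (substitute x_i' = x_i − (cap_i+1)): x_1 ≥ 9 gives C(9,3) = 84; x_2 ≥ 3 gives C(15,3) = 455; x_3 ≥ 3 gives C(15,3) = 455; x_4 ≥ 8 gives C(10,3) = 120. Together 1114.
Add back pairs where two caps are both exceeded: 20 + 20 + 0 + 220 + 35 + 35 = 330.
Subtract triples: 1 + 0 + 0 + 4 = 5.
By inclusion–exclusion the count is 816 − 1114 + 330 − 5 = 27.

27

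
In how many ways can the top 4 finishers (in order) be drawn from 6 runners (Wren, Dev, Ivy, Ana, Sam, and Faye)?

360

This is an ordered selection of 4 from 6: P(6,4).
That gives 6 × 5 × 4 × 3 = 360.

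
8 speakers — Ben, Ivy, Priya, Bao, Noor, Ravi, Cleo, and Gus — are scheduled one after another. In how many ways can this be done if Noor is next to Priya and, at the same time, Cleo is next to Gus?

2880

Treat {Noor,Priya} as one block (2 orders) and {Cleo,Gus} as another (2 orders).
That leaves 6 units to arrange: 2 × 2 × 6! = 4 × 720 = 2880.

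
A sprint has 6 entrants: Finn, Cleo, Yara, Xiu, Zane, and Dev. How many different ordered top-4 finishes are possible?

360

This is an ordered selection of 4 from 6: P(6,4).
That gives 6 × 5 × 4 × 3 = 360.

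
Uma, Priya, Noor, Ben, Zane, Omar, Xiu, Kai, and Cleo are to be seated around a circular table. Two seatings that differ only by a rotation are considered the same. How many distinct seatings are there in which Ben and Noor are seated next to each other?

Glue Ben and Noor into a block (2 internal orders). Seating 8 units around a circle gives (7)! arrangements.
So 2 × (7)! = 2 × 5040 = 10080.

10080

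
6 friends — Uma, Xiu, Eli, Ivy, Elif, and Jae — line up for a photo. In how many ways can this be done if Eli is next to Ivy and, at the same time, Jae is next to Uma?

96

Treat {Eli,Ivy} as one block (2 orders) and {Jae,Uma} as another (2 orders).
That leaves 4 units to arrange: 2 × 2 × 4! = 4 × 24 = 96.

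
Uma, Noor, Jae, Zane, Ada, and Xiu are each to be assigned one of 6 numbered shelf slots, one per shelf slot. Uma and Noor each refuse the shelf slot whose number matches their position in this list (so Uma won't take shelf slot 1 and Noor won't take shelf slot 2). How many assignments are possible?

504

Let Aᵢ (for i ∈ {1, 2}) be the placements that put person i in their forbidden shelf slot. Any j of these fix j positions, leaving (6−j)! ways to fill the rest, and there are C(2,j) ways to pick which j.
By inclusion–exclusion, the number of valid placements is Σ_{j=0}^{2} (−1)^j C(2,j)·(6−j)!.
Computing: 720 − 240 + 24 = 504.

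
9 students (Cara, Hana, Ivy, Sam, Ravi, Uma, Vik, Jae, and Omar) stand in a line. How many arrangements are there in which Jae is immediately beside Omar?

Glue Jae and Omar into one block (2 internal orders), leaving 8 units to arrange in a row.
So the count is 2·(8)! = 80640.

80640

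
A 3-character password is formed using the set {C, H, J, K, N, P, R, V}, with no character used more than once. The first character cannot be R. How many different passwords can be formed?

The first character has 8−1 = 7 choices (anything except R).
The remaining 2 characters are filled from the other 7 symbols without repetition: 7 × 6 = 42.
Total: 7 × 42 = 294.

294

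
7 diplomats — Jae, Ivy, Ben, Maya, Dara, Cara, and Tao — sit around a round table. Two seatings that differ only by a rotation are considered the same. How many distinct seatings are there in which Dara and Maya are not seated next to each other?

480

All circular seatings of 7 people number (6)! = 720.
Those with Dara next to Maya: fuse the pair into one unit and seat 6 units around a circle — 2·(5)! = 240.
Subtracting, 720 − 240 = 480.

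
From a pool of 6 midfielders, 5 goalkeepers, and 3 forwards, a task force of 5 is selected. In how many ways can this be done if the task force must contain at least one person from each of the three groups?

Unrestricted: C(14,5) = 2002 ways to pick any 5 of the 14.
Selections missing a whole group: no midfielders → C(8,5) = 56; no goalkeepers → C(9,5) = 126; no forwards → C(11,5) = 462.
Add back selections omitting two groups (i.e. drawn from a single group): C(6,5) + C(5,5) + C(3,5) = 7.
By inclusion–exclusion: 2002 − 644 + 7 = 1365.

1365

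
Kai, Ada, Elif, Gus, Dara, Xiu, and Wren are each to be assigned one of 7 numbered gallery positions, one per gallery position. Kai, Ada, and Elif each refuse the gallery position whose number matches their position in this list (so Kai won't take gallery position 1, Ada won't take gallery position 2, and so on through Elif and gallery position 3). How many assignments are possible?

Let Aᵢ (for i ∈ {1, 2, 3}) be the placements that put person i in their forbidden gallery position. Any j of these fix j positions, leaving (7−j)! ways to fill the rest, and there are C(3,j) ways to pick which j.
By inclusion–exclusion, the number of valid placements is Σ_{j=0}^{3} (−1)^j C(3,j)·(7−j)!.
Computing: 5040 − 2160 + 360 − 24 = 3216.

3216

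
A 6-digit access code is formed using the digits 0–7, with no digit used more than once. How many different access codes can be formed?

20160

With no repetition, fill the 6 digits in order: 8 choices, then 7, down to 3.
8 × 7 × 6 × 5 × 4 × 3 = 20160.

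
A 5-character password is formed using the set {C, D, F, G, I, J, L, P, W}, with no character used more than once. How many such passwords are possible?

This is a permutation of 5 out of 9: P(9,5) = 9!/4!.
That product is 9 × 8 × 7 × 6 × 5 = 15120.

15120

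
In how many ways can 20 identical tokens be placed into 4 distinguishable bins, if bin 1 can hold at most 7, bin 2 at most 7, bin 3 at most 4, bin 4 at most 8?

80

Without the upper bounds there are C(23,3) = 1771 ways to split 20 among 4 bins.
Subtract solutions that violate a single cap (substitute x_i' = x_i − (cap_i+1)): x_1 ≥ 8 gives C(15,3) = 455; x_2 ≥ 8 gives C(15,3) = 455; x_3 ≥ 5 gives C(18,3) = 816; x_4 ≥ 9 gives C(14,3) = 364. Together 2090.
Add back pairs where two caps are both exceeded: 35 + 120 + 20 + 120 + 20 + 84 = 399.
By inclusion–exclusion the count is 1771 − 2090 + 399 = 80.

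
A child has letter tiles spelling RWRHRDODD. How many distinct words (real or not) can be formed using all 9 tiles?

RWRHRDODD has 9 letters with D appearing 3 times and R appearing 3 times.
So there are 9! / (3!·3!) = 10080 distinguishable arrangements.

10080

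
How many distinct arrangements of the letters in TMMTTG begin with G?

10

With the first slot taken by G, it remains to arrange the other 5 letters (TMMTT).
Those 5 letters have M appearing twice and T appearing 3 times, giving (5)!/(3!·2!) = 10.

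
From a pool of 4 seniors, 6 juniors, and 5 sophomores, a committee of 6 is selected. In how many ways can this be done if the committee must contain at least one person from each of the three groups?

With no constraint there are C(15,6) = 5005 possible selections.
Subtract selections that omit an entire group: no seniors → C(11,6) = 462; no juniors → C(9,6) = 84; no sophomores → C(10,6) = 210.
Add back selections omitting two groups (i.e. drawn from a single group): C(4,6) + C(6,6) + C(5,6) = 1.
By inclusion–exclusion: 5005 − 756 + 1 = 4250.

4250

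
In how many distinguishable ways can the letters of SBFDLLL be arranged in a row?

The 7 letters of SBFDLLL have repeats: L appearing 3 times.
Dividing 7! = 5040 by 3! = 6 for the repeated letters gives 840.

840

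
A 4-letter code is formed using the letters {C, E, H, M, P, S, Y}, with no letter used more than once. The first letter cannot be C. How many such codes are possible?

720

The first letter has 7−1 = 6 choices (anything except C).
The remaining 3 letters are filled from the other 6 symbols without repetition: 6 × 5 × 4 = 120.
Total: 6 × 120 = 720.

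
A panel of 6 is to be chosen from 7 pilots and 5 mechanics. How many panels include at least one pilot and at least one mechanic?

917

Unrestricted: C(12,6) = 924 ways to pick any 6 of the 12.
Subtract selections that omit an entire group: no pilots → C(5,6) = 0; no mechanics → C(7,6) = 7.
Both groups omitted at once is impossible, so 924 − 7 = 917.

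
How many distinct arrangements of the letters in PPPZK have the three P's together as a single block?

6

Treat the 3 copies of P as a single block. The multiset to arrange is then {PPP, K, Z}, 3 items in all.
All 3 items are distinct, so there are (3)! = 6 arrangements.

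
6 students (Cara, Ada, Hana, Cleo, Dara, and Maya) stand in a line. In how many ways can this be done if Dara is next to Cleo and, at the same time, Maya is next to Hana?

Treat {Dara,Cleo} as one block (2 orders) and {Maya,Hana} as another (2 orders).
That leaves 4 units to arrange: 2 × 2 × 4! = 4 × 24 = 96.

96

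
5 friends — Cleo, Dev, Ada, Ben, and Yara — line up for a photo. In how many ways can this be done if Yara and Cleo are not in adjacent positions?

72

There are 5! = 120 arrangements in all. If Yara and Cleo are adjacent, merging them into one block gives 2·(4)! = 48 arrangements.
Complementary counting: 120 − 48 = 72.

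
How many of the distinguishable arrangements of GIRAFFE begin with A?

With the first slot taken by A, it remains to arrange the other 6 letters (GIRFFE).
Those 6 letters have F appearing twice, giving (6)!/(2!) = 360.

360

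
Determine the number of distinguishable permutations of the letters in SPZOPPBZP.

Letter multiplicities in SPZOPPBZP: B×1, O×1, P×4, S×1, Z×2.
The number of distinct arrangements is 9!/(4!·2!) = 362880/48 = 7560.

7560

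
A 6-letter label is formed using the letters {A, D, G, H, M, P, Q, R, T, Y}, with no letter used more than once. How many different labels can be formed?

151200

This is a permutation of 6 out of 10: P(10,6) = 10!/4!.
10 × 9 × 8 × 7 × 6 × 5 = 151200.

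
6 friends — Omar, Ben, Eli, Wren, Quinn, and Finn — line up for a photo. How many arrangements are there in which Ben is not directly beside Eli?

Of the 6! = 720 arrangements, those with Ben and Eli adjacent number 2 × 5! = 240 (treat the pair as a block with 2 internal orders).
So 720 − 240 = 480 arrangements keep them apart.

480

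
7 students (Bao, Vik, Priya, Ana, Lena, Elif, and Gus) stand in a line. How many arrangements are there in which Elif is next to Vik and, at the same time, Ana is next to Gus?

480

Treat {Elif,Vik} as one block (2 orders) and {Ana,Gus} as another (2 orders).
That leaves 5 units to arrange: 2 × 2 × 5! = 4 × 120 = 480.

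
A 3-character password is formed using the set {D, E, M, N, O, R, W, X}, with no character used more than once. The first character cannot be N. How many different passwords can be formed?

294

The first character has 8−1 = 7 choices (anything except N).
The remaining 2 characters are filled from the other 7 symbols without repetition: 7 × 6 = 42.
Total: 7 × 42 = 294.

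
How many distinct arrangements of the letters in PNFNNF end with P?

10

Fix P in the last position and arrange the remaining 5 letters.
Those 5 letters have F appearing twice and N appearing 3 times, giving (5)!/(3!·2!) = 10.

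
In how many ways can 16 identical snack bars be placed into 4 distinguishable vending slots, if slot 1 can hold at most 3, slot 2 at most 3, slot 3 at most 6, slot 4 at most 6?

10

Without the upper bounds there are C(19,3) = 969 ways to split 16 among 4 vending slots.
Subtract solutions that violate a single cap (substitute x_i' = x_i − (cap_i+1)): x_1 ≥ 4 gives C(15,3) = 455; x_2 ≥ 4 gives C(15,3) = 455; x_3 ≥ 7 gives C(12,3) = 220; x_4 ≥ 7 gives C(12,3) = 220. Together 1350.
Add back pairs where two caps are both exceeded: 165 + 56 + 56 + 56 + 56 + 10 = 399.
Subtract triples: 4 + 4 + 0 + 0 = 8.
By inclusion–exclusion the count is 969 − 1350 + 399 − 8 = 10.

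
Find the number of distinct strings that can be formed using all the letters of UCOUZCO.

UCOUZCO has 7 letters with C appearing twice, O appearing twice, and U appearing twice.
So there are 7! / (2!·2!·2!) = 630 distinguishable arrangements.

630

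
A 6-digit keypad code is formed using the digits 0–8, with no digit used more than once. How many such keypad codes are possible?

Choose and order 6 of the 9 symbols: the first digit has 9 options, the next 8, and so on down to 4.
9 × 8 × 7 × 6 × 5 × 4 = 60480.

60480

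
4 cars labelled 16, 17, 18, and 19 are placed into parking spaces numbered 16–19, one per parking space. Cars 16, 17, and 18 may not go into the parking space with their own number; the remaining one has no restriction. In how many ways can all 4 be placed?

Let Aᵢ (for i ∈ {16, 17, 18}) be the placements that put car i in its forbidden parking space. Any j of these fix j positions, leaving (4−j)! ways to fill the rest, and there are C(3,j) ways to pick which j.
By inclusion–exclusion, the number of valid placements is Σ_{j=0}^{3} (−1)^j C(3,j)·(4−j)!.
Computing: 24 − 18 + 6 − 1 = 11.

11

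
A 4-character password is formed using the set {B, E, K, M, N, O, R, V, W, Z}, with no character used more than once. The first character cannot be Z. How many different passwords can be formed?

4536

The first character has 10−1 = 9 choices (anything except Z).
The remaining 3 characters are filled from the other 9 symbols without repetition: 9 × 8 × 7 = 504.
Total: 9 × 504 = 4536.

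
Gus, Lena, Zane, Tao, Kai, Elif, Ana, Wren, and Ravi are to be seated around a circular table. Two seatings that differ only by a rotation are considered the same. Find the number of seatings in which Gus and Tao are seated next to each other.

10080

Treat {Gus, Tao} as one unit (2 internal orders) and seat the resulting 8 units around the table: (7)! circular arrangements.
So 2 × (7)! = 2 × 5040 = 10080.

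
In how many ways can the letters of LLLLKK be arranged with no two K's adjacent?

Total arrangements of LLLLKK: 6!/(4!·2!) = 15.
If the two K's are adjacent, glue them into one block, leaving 5 items to arrange: (5)!/(4!) = 5 ways.
Subtracting, 15 − 5 = 10 arrangements keep the K's apart.

10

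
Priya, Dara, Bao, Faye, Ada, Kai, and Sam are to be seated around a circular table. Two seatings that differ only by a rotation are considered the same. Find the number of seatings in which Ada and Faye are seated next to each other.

240

Treat {Ada, Faye} as one unit (2 internal orders) and seat the resulting 6 units around the table: (5)! circular arrangements.
So 2 × (5)! = 2 × 120 = 240.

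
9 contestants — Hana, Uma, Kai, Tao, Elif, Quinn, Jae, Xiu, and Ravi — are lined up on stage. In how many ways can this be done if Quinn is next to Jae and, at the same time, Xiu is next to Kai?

Treat {Quinn,Jae} as one block (2 orders) and {Xiu,Kai} as another (2 orders).
That leaves 7 units to arrange: 2 × 2 × 7! = 4 × 5040 = 20160.

20160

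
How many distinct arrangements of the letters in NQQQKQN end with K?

15

Fix K in the last position and arrange the remaining 6 letters.
Those 6 letters have N appearing twice and Q appearing 4 times, giving (6)!/(4!·2!) = 15.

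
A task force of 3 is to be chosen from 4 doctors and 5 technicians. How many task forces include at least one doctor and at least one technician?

Unrestricted: C(9,3) = 84 ways to pick any 3 of the 9.
Subtract selections that omit an entire group: no doctors → C(5,3) = 10; no technicians → C(4,3) = 4.
Both groups omitted at once is impossible, so 84 − 14 = 70.

70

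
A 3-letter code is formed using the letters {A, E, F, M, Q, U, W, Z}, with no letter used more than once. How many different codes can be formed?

336

This is a permutation of 3 out of 8: P(8,3) = 8!/5!.
8 × 7 × 6 = 336.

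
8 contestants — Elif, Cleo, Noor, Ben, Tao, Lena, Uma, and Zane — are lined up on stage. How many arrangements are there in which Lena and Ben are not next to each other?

There are 8! = 40320 arrangements in all. If Lena and Ben are adjacent, merging them into one block gives 2·(7)! = 10080 arrangements.
So 40320 − 10080 = 30240 arrangements keep them apart.

30240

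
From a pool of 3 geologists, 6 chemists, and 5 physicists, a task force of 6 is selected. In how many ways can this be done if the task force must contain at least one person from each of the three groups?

Unrestricted: C(14,6) = 3003 ways to pick any 6 of the 14.
Subtract selections that omit an entire group: no geologists → C(11,6) = 462; no chemists → C(8,6) = 28; no physicists → C(9,6) = 84.
Add back selections omitting two groups (i.e. drawn from a single group): C(3,6) + C(6,6) + C(5,6) = 1.
By inclusion–exclusion: 3003 − 574 + 1 = 2430.

2430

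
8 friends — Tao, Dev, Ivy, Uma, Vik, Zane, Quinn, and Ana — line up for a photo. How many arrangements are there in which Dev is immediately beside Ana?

Place the 6 others and the Dev-Ana pair as 7 objects in a line; the pair has 2 internal arrangements.
That gives 2 × 7! = 2 × 5040 = 10080.

10080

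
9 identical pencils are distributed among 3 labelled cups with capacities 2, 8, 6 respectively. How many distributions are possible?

Without the upper bounds there are C(11,2) = 55 ways to split 9 among 3 cups.
Subtract solutions that violate a single cap (substitute x_i' = x_i − (cap_i+1)): x_1 ≥ 3 gives C(8,2) = 28; x_2 ≥ 9 gives C(2,2) = 1; x_3 ≥ 7 gives C(4,2) = 6. Together 35.
No two caps can be exceeded simultaneously, so the pair terms are all 0.
By inclusion–exclusion the count is 55 − 35 + 0 = 20.

20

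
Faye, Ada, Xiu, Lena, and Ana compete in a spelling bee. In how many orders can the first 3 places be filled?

60

There are 5 choices for 1st place, 4 for 2nd, and 3 for 3rd.
That gives 5 × 4 × 3 = 60.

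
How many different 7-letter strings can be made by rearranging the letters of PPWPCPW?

105

PPWPCPW has 7 letters with P appearing 4 times and W appearing twice.
So there are 7! / (4!·2!) = 105 distinguishable arrangements.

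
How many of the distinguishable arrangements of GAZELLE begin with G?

180

Fix G in the first position and arrange the remaining 6 letters.
Those 6 letters have E appearing twice and L appearing twice, giving (6)!/(2!·2!) = 180.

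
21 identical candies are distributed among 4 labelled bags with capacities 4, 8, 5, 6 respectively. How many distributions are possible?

10

Without the upper bounds there are C(24,3) = 2024 ways to split 21 among 4 bags.
Subtract solutions that violate a single cap (substitute x_i' = x_i − (cap_i+1)): x_1 ≥ 5 gives C(19,3) = 969; x_2 ≥ 9 gives C(15,3) = 455; x_3 ≥ 6 gives C(18,3) = 816; x_4 ≥ 7 gives C(17,3) = 680. Together 2920.
Add back pairs where two caps are both exceeded: 120 + 286 + 220 + 84 + 56 + 165 = 931.
Subtract triples: 4 + 1 + 20 + 0 = 25.
By inclusion–exclusion the count is 2024 − 2920 + 931 − 25 = 10.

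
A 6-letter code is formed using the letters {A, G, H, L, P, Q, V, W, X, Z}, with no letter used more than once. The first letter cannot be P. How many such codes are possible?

The first letter has 10−1 = 9 choices (anything except P).
The remaining 5 letters are filled from the other 9 symbols without repetition: 9 × 8 × 7 × 6 × 5 = 15120.
Total: 9 × 15120 = 136080.

136080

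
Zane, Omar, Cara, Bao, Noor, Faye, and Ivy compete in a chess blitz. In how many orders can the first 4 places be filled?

840

This is an ordered selection of 4 from 7: P(7,4).
That gives 7 × 6 × 5 × 4 = 840.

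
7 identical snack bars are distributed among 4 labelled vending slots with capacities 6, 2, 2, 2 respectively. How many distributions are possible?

26

By stars and bars, unrestricted non-negative solutions to x_1+…+x_4 = 7 number C(7+3,3) = 120.
Subtract solutions that violate a single cap (substitute x_i' = x_i − (cap_i+1)): x_1 ≥ 7 gives C(3,3) = 1; x_2 ≥ 3 gives C(7,3) = 35; x_3 ≥ 3 gives C(7,3) = 35; x_4 ≥ 3 gives C(7,3) = 35. Together 106.
Add back pairs where two caps are both exceeded: 0 + 0 + 0 + 4 + 4 + 4 = 12.
By inclusion–exclusion the count is 120 − 106 + 12 = 26.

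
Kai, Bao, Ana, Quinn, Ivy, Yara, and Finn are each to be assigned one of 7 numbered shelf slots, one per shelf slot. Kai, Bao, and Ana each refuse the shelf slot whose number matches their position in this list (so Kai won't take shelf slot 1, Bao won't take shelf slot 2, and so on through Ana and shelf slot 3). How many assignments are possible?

Let Aᵢ (for i ∈ {1, 2, 3}) be the placements that put person i in their forbidden shelf slot. Any j of these fix j positions, leaving (7−j)! ways to fill the rest, and there are C(3,j) ways to pick which j.
By inclusion–exclusion, the number of valid placements is Σ_{j=0}^{3} (−1)^j C(3,j)·(7−j)!.
Computing: 5040 − 2160 + 360 − 24 = 3216.

3216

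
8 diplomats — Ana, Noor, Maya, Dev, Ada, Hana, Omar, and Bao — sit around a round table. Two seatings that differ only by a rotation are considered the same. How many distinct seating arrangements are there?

5040

Fix one person's seat to break rotational symmetry; the remaining 7 people can be arranged in (7)! = 5040 ways.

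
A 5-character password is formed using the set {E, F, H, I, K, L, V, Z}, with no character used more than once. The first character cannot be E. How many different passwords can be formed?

5880

The first character has 8−1 = 7 choices (anything except E).
The remaining 4 characters are filled from the other 7 symbols without repetition: 7 × 6 × 5 × 4 = 840.
Total: 7 × 840 = 5880.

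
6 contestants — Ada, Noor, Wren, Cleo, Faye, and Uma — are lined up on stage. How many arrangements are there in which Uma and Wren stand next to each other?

Glue Uma and Wren into one block (2 internal orders), leaving 5 units to arrange in a row.
So the count is 2·(5)! = 240.

240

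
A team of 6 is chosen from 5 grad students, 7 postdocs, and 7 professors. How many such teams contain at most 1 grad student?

Split by how many grad students are chosen (0 through 1).
Sum: C(5,0)·C(14,6) + C(5,1)·C(14,5) = 3003 + 10010 = 13013.

13013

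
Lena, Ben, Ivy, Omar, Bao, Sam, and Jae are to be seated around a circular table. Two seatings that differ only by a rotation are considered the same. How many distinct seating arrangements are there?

Seat Lena anywhere (absorbing the rotational symmetry), then permute the other 6: (6)! = 720.

720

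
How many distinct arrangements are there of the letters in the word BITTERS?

Letter multiplicities in BITTERS: B×1, E×1, I×1, R×1, S×1, T×2.
The number of distinct arrangements is 7!/(2!) = 5040/2 = 2520.

2520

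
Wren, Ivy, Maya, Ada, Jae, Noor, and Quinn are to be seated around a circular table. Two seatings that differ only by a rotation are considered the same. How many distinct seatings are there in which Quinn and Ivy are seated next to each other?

Treat {Quinn, Ivy} as one unit (2 internal orders) and seat the resulting 6 units around the table: (5)! circular arrangements.
So 2 × (5)! = 2 × 120 = 240.

240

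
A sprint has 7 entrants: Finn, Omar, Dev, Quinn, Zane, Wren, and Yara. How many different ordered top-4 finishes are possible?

840

This is an ordered selection of 4 from 7: P(7,4).
That gives 7 × 6 × 5 × 4 = 840.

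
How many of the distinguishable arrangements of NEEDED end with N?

10

With the last slot taken by N, it remains to arrange the other 5 letters (EEDED).
Those 5 letters have D appearing twice and E appearing 3 times, giving (5)!/(3!·2!) = 10.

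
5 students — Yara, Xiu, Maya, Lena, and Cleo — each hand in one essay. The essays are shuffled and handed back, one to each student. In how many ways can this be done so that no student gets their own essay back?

44

Let Aᵢ be the assignments in which student i gets their own essay. We want the size of the complement of A₁∪…∪A_5.
By inclusion–exclusion this is Σ_{j=0}^{5} (−1)^j C(5,j)·(5−j)!.
Computing: 120 − 120 + 60 − 20 + 5 − 1 = 44.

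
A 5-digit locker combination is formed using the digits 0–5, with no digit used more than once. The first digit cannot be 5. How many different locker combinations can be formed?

The first digit has 6−1 = 5 choices (anything except 5).
The remaining 4 digits are filled from the other 5 symbols without repetition: 5 × 4 × 3 × 2 = 120.
Total: 5 × 120 = 600.

600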